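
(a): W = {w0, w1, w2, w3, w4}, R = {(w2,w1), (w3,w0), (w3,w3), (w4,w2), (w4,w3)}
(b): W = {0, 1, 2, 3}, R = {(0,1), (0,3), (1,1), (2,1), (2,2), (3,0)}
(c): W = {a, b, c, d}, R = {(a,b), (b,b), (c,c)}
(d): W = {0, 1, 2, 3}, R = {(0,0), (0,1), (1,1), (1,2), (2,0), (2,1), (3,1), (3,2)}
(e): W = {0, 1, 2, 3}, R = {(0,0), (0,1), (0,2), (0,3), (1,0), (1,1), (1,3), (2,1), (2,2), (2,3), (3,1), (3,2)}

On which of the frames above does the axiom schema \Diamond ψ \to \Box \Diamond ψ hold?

(c)

This is the axiom for the Euclidean property; its first-order frame correspondent is \forall x \forall y \forall z (Rxy \wedge Rxz \to Ryz).
(a): fails — Rw2w1 and Rw2w1 but not Rw1w1.
(b): fails — R01 and R03 but not R13.
(c): condition met.
(d): fails — R01 and R00 but not R10.
(e): fails — R02 and R00 but not R20.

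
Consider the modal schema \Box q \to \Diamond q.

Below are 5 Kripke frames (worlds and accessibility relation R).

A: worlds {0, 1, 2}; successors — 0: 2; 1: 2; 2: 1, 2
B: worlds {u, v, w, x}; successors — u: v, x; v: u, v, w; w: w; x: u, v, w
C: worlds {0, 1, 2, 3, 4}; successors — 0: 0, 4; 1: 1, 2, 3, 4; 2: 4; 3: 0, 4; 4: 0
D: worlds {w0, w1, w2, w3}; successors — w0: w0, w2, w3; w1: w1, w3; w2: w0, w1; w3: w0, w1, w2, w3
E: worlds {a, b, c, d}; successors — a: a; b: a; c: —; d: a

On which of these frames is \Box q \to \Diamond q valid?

The schema corresponds to seriality: \forall x \exists y Rxy.
A: condition met.
B: condition met.
C: condition met.
D: condition met.
E: fails — world c has no successor.

A, B, C, D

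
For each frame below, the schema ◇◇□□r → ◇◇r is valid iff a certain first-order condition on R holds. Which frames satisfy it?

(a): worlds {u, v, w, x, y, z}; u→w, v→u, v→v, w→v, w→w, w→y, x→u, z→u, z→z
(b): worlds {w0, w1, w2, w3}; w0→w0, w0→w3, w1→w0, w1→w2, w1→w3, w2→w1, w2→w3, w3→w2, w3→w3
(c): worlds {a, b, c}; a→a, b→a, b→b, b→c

(b)

The schema corresponds to a generalized confluence (Geach) condition: ∀x ∀y (xR²y → ∃w (yR²w ∧ xR²w)).
(a): fails — uR²y but no t with yR²t and uR²t.
(b): condition met.
(c): fails — bR²c but no w with cR²w and bR²w.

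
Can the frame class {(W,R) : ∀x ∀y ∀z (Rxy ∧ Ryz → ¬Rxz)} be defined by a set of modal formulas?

No

If a class were modally definable it would be closed under surjective bounded morphisms (Goldblatt–Thomason).
The 3-cycle (worlds w0,w1,w2 with w0→w1→w2→w0) is intransitive. Mapping every world to a single reflexive point • is a surjective bounded morphism; the reflexive point is not intransitive (R••∧R•• but R••).
So the class is not modally definable.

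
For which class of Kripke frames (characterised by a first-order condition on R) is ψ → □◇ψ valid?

Suppose ψ→□◇ψ is valid. Take Rxy and set V(ψ)={x}. Then ψ at x, so □◇ψ at x, so ◇ψ at y, so some z with Ryz has ψ; z=x, i.e. Ryx.
Conversely, any frame satisfying ∀x ∀y (Rxy → Ryx) validates the schema.
So the correspondent is symmetry.

Symmetry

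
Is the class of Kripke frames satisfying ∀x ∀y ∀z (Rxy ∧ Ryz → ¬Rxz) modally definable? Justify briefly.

Not modally definable

If a class were modally definable it would be closed under surjective bounded morphisms (Goldblatt–Thomason).
The 7-cycle (worlds w0,w1,w2,w3,w4,w5,w6 with w0→w1→w2→w3→w4→w5→w6→w0) is intransitive. Mapping every world to a single reflexive point • is a surjective bounded morphism; the reflexive point is not intransitive (R••∧R•• but R••).
So the class is not modally definable.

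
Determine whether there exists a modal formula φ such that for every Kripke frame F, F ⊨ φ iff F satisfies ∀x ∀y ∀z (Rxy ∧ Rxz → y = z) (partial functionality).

This is a Sahlqvist condition; the CD axiom ◇r → □r defines it.
Suppose ◇r→□r is valid. Take Rxy, Rxz and set V(r)={y}. Then ◇r at x, so □r at x, so r at z, i.e. z=y.

Yes — defined by ◇r → □r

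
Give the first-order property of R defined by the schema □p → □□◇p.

This is a Sahlqvist (Geach-type) schema ◇^0□^1p → □^2◇^1p.
Minimal-valuation argument: fix x; take any y with xR^0y and any z with xR^2z. Set V(p) to the set of worlds R-reachable from y in exactly 1 step. Then □^1p holds at y, so the antecedent holds at x; validity forces ◇^1p at z, giving a w with zR^1w and yR^1w.
First-order correspondent: ∀x ∀z (xR²z → ∃w (xRw ∧ zRw)).

∀x ∀z (xR²z → ∃w (xRw ∧ zRw))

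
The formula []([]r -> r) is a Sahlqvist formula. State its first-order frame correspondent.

Shift-reflexivity

Suppose □(□r→r) is valid. Take Rxy and set V(r)={w : Ryw}. Then at y, □r holds; since □(□r→r) at x, □r→r at y, so r at y, i.e. Ryy.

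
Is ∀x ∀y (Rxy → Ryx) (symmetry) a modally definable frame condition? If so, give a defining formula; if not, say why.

This is a Sahlqvist condition; the B axiom q → □◇q defines it.

Yes, by q → □◇q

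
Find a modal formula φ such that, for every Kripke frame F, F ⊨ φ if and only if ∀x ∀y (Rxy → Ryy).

□(□p → p)

This is shift-reflexivity; the standard corresponding axiom is T□: □(□p → p).
Suppose □(□p→p) is valid. Take Rxy and set V(p)={w : Ryw}. Then at y, □p holds; since □(□p→p) at x, □p→p at y, so p at y, i.e. Ryy.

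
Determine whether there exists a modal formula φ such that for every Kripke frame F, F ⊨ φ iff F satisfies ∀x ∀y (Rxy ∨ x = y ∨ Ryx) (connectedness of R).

No — not modally definable

Any modally definable frame class is closed under disjoint unions.
Take 2 disjoint single-world reflexive frames: each is trivially connected, but their disjoint union has 2 worlds with no edge between distinct components, so it is not connected.
So no modal formula (or set of formulas) defines exactly the connected frames.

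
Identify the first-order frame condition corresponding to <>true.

seriality

This is a form of the D axiom.
Its frame correspondent is seriality — forall x exists y Rxy.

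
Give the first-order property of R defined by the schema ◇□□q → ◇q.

This is a Sahlqvist (Geach-type) schema ◇^1□^2q → □^0◇^1q.
First-order correspondent: ∀x ∀y (xRy → ∃w (yR²w ∧ xRw)).

∀x ∀y (xRy → ∃w (yR²w ∧ xRw))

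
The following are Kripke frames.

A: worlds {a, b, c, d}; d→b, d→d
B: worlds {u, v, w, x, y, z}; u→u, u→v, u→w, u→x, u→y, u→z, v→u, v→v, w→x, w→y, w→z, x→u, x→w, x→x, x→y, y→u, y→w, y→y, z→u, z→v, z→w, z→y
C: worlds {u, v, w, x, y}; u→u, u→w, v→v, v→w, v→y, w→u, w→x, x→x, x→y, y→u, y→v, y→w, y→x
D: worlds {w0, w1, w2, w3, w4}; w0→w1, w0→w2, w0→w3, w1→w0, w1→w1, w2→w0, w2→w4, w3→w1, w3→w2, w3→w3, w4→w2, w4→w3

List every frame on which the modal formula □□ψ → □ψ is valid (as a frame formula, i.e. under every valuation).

The schema corresponds to density: ∀x ∀y (Rxy → ∃z (Rxz ∧ Rzy)).
A: holds.
B: fails — Rwz but no t with Rwt and Rtz.
C: holds.
D: fails — Rw2w4 but no z with Rw2z and Rzw4.
Valid on: A, C.

A, C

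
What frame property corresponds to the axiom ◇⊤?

◇⊤ holds at w iff w has a successor, so frame-validity of ◇⊤ is exactly seriality. Equivalently via □r → ◇r:
Suppose □r→◇r is valid. At any x set V(r)=W. Then □r at x, so ◇r at x, so x has a successor.
Conversely, on a frame with seriality the schema holds at every world under every valuation.
So the correspondent is seriality.

Seriality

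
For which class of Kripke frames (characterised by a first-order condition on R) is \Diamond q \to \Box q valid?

Suppose ◇q→□q is valid. Take Rxy, Rxz and set V(q)={y}. Then ◇q at x, so □q at x, so q at z, i.e. z=y.
Conversely, on a frame with partial functionality the schema holds at every world under every valuation.
Frame condition: \forall x \forall y \forall z (Rxy \wedge Rxz \to y = z).

Partial functionality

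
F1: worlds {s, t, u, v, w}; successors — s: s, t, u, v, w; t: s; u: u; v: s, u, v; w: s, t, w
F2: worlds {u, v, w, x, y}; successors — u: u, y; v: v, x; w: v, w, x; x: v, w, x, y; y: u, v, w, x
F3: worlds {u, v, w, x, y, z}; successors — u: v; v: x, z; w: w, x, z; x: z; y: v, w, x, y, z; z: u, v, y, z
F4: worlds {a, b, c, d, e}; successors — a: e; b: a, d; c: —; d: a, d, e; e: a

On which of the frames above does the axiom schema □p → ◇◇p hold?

F1, F2

The schema corresponds to a generalized confluence (Geach) condition: ∀x ∃w (xRw ∧ xR²w).
F1: satisfies the condition.
F2: satisfies the condition.
F3: fails — at u but no t with uRt and uR²t.
F4: fails — at a but no w with aRw and aR²w.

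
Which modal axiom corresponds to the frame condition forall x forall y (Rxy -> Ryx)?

q → □◇q

The condition is symmetry. The B schema q → □◇q defines it.
Suppose q→□◇q is valid. Take Rxy and set V(q)={x}. Then q at x, so □◇q at x, so ◇q at y, so some z with Ryz has q; z=x, i.e. Ryx.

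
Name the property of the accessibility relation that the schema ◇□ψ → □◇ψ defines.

Suppose ◇□ψ→□◇ψ is valid. Take Rxy, Rxz and set V(ψ)={w : Ryw}. Then □ψ at y so ◇□ψ at x, so □◇ψ at x, so ◇ψ at z, giving w with Rzw and Ryw.
The converse is a direct semantic check.
Frame condition: ∀x ∀y ∀z (Rxy ∧ Rxz → ∃w (Ryw ∧ Rzw)).

Convergence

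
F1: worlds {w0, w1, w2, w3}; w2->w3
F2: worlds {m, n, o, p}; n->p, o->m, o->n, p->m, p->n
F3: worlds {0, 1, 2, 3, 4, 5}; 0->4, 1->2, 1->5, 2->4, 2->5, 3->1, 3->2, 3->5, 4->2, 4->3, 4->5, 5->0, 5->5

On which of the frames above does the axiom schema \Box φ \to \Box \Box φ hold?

F1

Frame correspondent (Sahlqvist): \forall x \forall y \forall z (Rxy \wedge Ryz \to Rxz) — i.e. transitivity.
F1: satisfies the condition.
F2: fails — Ron and Rnp but not Rop.
F3: fails — R32 and R24 but not R34.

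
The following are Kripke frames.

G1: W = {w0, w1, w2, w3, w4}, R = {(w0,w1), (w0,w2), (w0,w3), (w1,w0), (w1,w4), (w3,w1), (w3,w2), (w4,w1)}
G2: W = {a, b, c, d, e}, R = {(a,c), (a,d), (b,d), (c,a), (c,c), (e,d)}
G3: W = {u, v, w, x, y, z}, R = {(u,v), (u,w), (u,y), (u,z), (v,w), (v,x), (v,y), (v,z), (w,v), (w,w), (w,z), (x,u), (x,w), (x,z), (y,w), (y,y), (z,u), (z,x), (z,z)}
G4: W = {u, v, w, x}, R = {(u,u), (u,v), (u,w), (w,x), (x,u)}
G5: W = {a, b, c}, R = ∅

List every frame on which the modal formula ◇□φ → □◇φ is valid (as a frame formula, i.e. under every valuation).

G5

This is the axiom for convergence; its first-order frame correspondent is ∀x ∀y ∀z (Rxy ∧ Rxz → ∃w (Ryw ∧ Rzw)).
G1: fails — Rw0w1 and Rw0w2 but w1 and w2 have no common successor.
G2: fails — Rac and Rad but c and d have no common successor.
G3: fails — Ruy and Ruz but y and z have no common successor.
G4: fails — Ruv and Ruv but v and v have no common successor.
G5: holds.
Valid on: G5.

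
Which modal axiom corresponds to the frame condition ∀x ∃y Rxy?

□q → ◇q

The condition is seriality. The D schema □q → ◇q defines it.
Suppose □q→◇q is valid. At any x set V(q)=W. Then □q at x, so ◇q at x, so x has a successor.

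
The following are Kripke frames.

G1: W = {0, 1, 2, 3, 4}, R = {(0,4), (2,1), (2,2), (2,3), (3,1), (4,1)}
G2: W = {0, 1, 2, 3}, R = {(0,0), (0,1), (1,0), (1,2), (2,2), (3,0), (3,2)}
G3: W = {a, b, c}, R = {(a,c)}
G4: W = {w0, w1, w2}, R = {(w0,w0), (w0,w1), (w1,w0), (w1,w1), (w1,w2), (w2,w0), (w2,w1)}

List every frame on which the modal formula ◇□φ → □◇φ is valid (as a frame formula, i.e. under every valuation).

This is the axiom for convergence; its first-order frame correspondent is ∀x ∀y ∀z (Rxy ∧ Rxz → ∃w (Ryw ∧ Rzw)).
G1: fails — R23 and R21 but 3 and 1 have no common successor.
G2: fails — R10 and R12 but 0 and 2 have no common successor.
G3: fails — Rac and Rac but c and c have no common successor.
G4: holds.

G4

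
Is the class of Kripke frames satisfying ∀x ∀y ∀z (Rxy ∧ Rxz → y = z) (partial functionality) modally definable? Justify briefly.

Definable; ◇p → □p defines it

This is a Sahlqvist condition; the CD axiom ◇p → □p defines it.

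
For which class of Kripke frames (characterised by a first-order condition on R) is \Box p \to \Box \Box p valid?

transitivity: \forall x \forall y \forall z (Rxy \wedge Ryz \to Rxz)

Suppose □p→□□p is valid. Take Rxy, Ryz and set V(p)={w : Rxw}. Then □p at x, so □□p at x, so □p at y, so p at z, i.e. Rxz.
Conversely, any frame satisfying \forall x \forall y \forall z (Rxy \wedge Ryz \to Rxz) validates the schema.
Frame condition: \forall x \forall y \forall z (Rxy \wedge Ryz \to Rxz).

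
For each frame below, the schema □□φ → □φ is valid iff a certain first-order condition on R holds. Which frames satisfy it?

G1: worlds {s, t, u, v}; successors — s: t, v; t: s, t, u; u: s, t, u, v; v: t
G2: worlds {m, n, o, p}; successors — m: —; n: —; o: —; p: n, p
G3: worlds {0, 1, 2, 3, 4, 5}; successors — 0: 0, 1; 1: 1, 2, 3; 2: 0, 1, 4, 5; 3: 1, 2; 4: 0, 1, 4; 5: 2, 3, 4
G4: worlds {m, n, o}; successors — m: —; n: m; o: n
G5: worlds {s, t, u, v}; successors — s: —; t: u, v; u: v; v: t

G2

This is the axiom for density; its first-order frame correspondent is ∀x ∀y (Rxy → ∃z (Rxz ∧ Rzy)).
G1: fails — Rsv but no z with Rsz and Rzv.
G2: condition met.
G3: fails — R25 but no z with R2z and Rz5.
G4: fails — Rnm but no z with Rnz and Rzm.
G5: fails — Rtu but no z with Rtz and Rzu.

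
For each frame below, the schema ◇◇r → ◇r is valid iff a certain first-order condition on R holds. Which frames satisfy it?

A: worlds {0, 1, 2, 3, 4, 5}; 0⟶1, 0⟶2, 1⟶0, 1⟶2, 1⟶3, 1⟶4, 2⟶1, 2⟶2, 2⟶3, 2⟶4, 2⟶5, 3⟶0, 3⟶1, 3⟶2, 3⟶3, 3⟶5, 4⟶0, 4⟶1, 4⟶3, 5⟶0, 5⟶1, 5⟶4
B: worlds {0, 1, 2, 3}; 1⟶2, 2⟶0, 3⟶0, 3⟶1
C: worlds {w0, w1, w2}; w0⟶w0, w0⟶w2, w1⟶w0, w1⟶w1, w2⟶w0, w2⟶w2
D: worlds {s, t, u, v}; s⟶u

D

This is the axiom for transitivity; its first-order frame correspondent is ∀x ∀y ∀z (Rxy ∧ Ryz → Rxz).
A: fails — R12 and R25 but not R15.
B: fails — R12 and R20 but not R10.
C: fails — Rw1w0 and Rw0w2 but not Rw1w2.
D: satisfies the condition.
Valid on: D.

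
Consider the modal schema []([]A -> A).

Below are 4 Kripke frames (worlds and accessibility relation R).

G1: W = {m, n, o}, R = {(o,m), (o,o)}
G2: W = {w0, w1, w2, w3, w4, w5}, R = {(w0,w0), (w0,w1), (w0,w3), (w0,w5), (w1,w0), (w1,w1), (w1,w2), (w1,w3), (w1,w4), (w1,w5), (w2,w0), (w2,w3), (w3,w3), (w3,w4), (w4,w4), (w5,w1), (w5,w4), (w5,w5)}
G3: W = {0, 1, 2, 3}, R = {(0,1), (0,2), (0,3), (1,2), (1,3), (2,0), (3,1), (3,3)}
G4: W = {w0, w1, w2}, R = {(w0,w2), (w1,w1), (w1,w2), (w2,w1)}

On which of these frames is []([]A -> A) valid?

The schema corresponds to shift-reflexivity: forall x forall y (Rxy -> Ryy).
G1: fails — Rom but not Rmm.
G2: fails — Rw1w2 but not Rw2w2.
G3: fails — R02 but not R22.
G4: fails — Rw1w2 but not Rw2w2.
Valid on no frame.

none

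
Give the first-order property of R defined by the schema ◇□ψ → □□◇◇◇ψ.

∀x ∀y ∀z ((xRy ∧ xR²z) → ∃w (yRw ∧ zR³w))

This is a Sahlqvist (Geach-type) schema ◇^1□^1ψ → □^2◇^3ψ.
Minimal-valuation argument: fix x; take any y with xR^1y and any z with xR^2z. Set V(ψ) to the set of worlds R-reachable from y in exactly 1 step. Then □^1ψ holds at y, so the antecedent holds at x; validity forces ◇^3ψ at z, giving a w with zR^3w and yR^1w.
First-order correspondent: ∀x ∀y ∀z ((xRy ∧ xR²z) → ∃w (yRw ∧ zR³w)).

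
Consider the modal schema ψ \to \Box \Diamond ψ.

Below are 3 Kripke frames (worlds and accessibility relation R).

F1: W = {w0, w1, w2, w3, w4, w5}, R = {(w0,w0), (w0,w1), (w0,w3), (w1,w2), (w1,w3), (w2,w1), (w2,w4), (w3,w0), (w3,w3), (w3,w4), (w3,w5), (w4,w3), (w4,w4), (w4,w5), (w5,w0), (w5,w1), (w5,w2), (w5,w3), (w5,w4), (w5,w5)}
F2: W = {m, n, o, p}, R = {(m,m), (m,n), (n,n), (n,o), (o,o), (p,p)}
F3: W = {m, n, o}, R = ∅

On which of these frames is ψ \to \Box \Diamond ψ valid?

F3

This is the axiom for symmetry; its first-order frame correspondent is \forall x \forall y (Rxy \to Ryx).
F1: fails — Rw1w3 but not Rw3w1.
F2: fails — Rno but not Ron.
F3: satisfies the condition.
Valid on: F3.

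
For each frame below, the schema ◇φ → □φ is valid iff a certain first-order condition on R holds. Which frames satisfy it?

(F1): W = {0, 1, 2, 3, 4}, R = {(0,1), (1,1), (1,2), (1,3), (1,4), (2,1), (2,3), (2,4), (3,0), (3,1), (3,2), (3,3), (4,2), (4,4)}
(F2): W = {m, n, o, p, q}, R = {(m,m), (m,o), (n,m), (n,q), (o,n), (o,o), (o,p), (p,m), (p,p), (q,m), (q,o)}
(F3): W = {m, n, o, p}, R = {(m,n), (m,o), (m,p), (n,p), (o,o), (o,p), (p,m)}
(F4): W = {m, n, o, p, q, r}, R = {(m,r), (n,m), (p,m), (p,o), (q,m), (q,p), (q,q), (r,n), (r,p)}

This is the axiom for partial functionality; its first-order frame correspondent is ∀x ∀y ∀z (Rxy ∧ Rxz → y = z).
(F1): fails — 1 sees both 1 and 2.
(F2): fails — m sees both m and o.
(F3): fails — m sees both n and o.
(F4): fails — p sees both m and o.

none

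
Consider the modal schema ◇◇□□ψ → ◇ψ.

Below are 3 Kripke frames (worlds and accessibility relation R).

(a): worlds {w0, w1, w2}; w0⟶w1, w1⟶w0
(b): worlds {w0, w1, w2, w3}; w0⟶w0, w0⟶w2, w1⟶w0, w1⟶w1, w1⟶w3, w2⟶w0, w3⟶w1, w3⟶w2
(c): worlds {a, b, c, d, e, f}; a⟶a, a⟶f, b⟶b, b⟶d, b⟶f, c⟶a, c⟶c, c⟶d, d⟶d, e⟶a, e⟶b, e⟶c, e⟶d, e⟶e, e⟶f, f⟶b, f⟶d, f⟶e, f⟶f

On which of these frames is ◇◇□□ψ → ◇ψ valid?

(b)

Frame correspondent (Sahlqvist): ∀x ∀y (xR²y → ∃w (yR²w ∧ xRw)) — i.e. a generalized confluence (Geach) condition.
(a): fails — w0R²w0 but no w with w0R²w and w0Rw.
(b): ✓.
(c): fails — aR²d but no w with dR²w and aRw.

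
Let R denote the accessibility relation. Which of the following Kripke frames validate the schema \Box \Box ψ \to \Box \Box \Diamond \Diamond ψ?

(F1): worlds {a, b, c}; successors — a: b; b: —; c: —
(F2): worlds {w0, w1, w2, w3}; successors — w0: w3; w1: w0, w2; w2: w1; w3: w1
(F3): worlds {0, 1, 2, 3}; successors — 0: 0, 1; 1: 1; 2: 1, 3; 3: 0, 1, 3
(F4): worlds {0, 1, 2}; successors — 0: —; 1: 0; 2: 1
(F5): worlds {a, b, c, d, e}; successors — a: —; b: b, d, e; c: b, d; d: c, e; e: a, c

The schema corresponds to a generalized confluence (Geach) condition: \forall x \forall z (x R^2 z \to \exists w (x R^2 w \wedge z R^2 w)).
(F1): holds.
(F2): fails — w1R²w3 but no w with w1R²w and w3R²w.
(F3): holds.
(F4): fails — 2R²0 but no w with 2R²w and 0R²w.
(F5): fails — bR²a but no w with bR²w and aR²w.

(F1), (F3)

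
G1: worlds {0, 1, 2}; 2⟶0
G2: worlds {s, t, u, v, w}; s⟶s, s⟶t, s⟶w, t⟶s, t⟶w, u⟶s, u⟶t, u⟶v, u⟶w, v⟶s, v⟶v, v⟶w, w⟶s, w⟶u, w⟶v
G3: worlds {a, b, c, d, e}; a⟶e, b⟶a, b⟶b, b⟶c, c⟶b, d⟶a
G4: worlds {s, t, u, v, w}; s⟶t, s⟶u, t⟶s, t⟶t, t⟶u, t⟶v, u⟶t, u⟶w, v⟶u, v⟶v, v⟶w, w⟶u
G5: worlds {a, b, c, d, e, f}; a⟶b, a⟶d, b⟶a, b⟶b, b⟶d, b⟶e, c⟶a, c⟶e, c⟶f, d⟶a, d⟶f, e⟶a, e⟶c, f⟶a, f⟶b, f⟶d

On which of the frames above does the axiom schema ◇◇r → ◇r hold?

Frame correspondent (Sahlqvist): ∀x ∀y ∀z (Rxy ∧ Ryz → Rxz) — i.e. transitivity.
G1: holds.
G2: fails — Ruw and Rwu but not Ruu.
G3: fails — Rba and Rae but not Rbe.
G4: fails — Rtv and Rvw but not Rtw.
G5: fails — Rcf and Rfd but not Rcd.
Valid on: G1.

G1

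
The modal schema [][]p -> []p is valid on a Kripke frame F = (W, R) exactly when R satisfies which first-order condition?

Suppose □□p→□p is valid. Take Rxy and set V(p)={w : xR²w}. Then □□p at x, so □p at x, so p at y, i.e. ∃z(Rxz∧Rzy).
The converse is a direct semantic check.
So the correspondent is density.

density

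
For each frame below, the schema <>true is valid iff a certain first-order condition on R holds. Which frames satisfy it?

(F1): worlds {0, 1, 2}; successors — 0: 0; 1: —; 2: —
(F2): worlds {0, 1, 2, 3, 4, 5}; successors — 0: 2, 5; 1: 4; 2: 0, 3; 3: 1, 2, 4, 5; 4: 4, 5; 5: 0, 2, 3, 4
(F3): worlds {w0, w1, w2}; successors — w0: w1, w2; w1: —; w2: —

(F2)

The schema corresponds to seriality: forall x exists y Rxy.
(F1): fails — world 1 has no successor.
(F2): satisfies the condition.
(F3): fails — world w1 has no successor.
Valid on: (F2).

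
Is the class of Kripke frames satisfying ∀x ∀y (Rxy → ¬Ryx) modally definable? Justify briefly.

No

If a class were modally definable it would be closed under surjective bounded morphisms (Goldblatt–Thomason).
The 3-cycle (worlds 0,1,2 with 0→1→2→0) is asymmetric. Mapping every world to a single reflexive point • is a surjective bounded morphism, and the reflexive point is not asymmetric (R•• but asymmetry requires ¬R••).
So no modal formula (or set of formulas) defines exactly the asymmetric frames.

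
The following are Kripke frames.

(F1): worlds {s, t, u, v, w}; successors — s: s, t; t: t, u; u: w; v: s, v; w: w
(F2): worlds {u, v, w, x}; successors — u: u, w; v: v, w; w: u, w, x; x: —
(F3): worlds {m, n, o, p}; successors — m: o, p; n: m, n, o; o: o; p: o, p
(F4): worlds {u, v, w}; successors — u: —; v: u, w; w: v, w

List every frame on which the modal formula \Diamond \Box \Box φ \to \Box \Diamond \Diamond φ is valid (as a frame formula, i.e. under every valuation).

(F1), (F3)

Frame correspondent (Sahlqvist): \forall x \forall y \forall z ((xRy \wedge xRz) \to \exists w (y R^2 w \wedge z R^2 w)) — i.e. a generalized confluence (Geach) condition.
(F1): holds.
(F2): fails — wRu, wRx but no t with uR²t and xR²t.
(F3): holds.
(F4): fails — vRu, vRu but no t with uR²t and uR²t.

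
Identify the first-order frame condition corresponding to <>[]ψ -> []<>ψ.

Convergence

Suppose ◇□ψ→□◇ψ is valid. Take Rxy, Rxz and set V(ψ)={w : Ryw}. Then □ψ at y so ◇□ψ at x, so □◇ψ at x, so ◇ψ at z, giving w with Rzw and Ryw.
The converse is a direct semantic check.
So the correspondent is convergence.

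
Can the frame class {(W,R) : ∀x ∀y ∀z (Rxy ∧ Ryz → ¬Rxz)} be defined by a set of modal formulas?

If a class were modally definable it would be closed under surjective bounded morphisms (Goldblatt–Thomason).
The 3-cycle (worlds s,t,u with s→t→u→s) is intransitive. Mapping every world to a single reflexive point • is a surjective bounded morphism; the reflexive point is not intransitive (R••∧R•• but R••).
Hence intransitivity is not modally definable.

No — not modally definable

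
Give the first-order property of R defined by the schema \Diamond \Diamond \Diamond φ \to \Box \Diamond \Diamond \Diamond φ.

\forall x \forall y \forall z ((x R^3 y \wedge xRz) \to \exists w (y = w \wedge z R^3 w))

This is a Sahlqvist (Geach-type) schema ◇^3□^0φ → □^1◇^3φ.
Minimal-valuation argument: fix x; take any y with xR^3y and any z with xR^1z. Set V(φ) to the set of worlds R-reachable from y in exactly 0 steps. Then □^0φ holds at y, so the antecedent holds at x; validity forces ◇^3φ at z, giving a w with zR^3w and yR^0w.
First-order correspondent: \forall x \forall y \forall z ((x R^3 y \wedge xRz) \to \exists w (y = w \wedge z R^3 w)).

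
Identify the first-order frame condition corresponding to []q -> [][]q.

transitivity: forall x forall y forall z (Rxy & Ryz -> Rxz)

Suppose □q→□□q is valid. Take Rxy, Ryz and set V(q)={w : Rxw}. Then □q at x, so □□q at x, so □q at y, so q at z, i.e. Rxz.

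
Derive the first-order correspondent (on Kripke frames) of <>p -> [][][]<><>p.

forall x forall y forall z ((xRy & x R^3 z) -> exists w (y = w & z R^2 w))

This is a Sahlqvist (Geach-type) schema ◇^1□^0p → □^3◇^2p.
Minimal-valuation argument: fix x; take any y with xR^1y and any z with xR^3z. Set V(p) to the set of worlds R-reachable from y in exactly 0 steps. Then □^0p holds at y, so the antecedent holds at x; validity forces ◇^2p at z, giving a w with zR^2w and yR^0w.
First-order correspondent: forall x forall y forall z ((xRy & x R^3 z) -> exists w (y = w & z R^2 w)).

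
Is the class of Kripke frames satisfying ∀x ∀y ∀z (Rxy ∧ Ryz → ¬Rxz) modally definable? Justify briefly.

Any modally definable frame class is closed under surjective bounded morphisms.
The 7-cycle (worlds 0,1,2,3,4,5,6 with 0→1→2→3→4→5→6→0) is intransitive. Mapping every world to a single reflexive point • is a surjective bounded morphism; the reflexive point is not intransitive (R••∧R•• but R••).
Hence intransitivity is not modally definable.

No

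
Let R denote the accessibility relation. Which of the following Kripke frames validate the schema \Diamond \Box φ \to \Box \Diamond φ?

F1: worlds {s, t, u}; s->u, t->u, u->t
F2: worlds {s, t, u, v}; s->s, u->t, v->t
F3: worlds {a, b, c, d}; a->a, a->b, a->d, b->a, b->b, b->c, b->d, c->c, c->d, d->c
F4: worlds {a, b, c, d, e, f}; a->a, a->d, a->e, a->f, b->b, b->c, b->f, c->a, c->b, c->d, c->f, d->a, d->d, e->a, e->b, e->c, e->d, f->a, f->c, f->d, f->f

F1

This is the axiom for convergence; its first-order frame correspondent is \forall x \forall y \forall z (Rxy \wedge Rxz \to \exists w (Ryw \wedge Rzw)).
F1: ✓.
F2: fails — Rut and Rut but t and t have no common successor.
F3: fails — Raa and Rad but a and d have no common successor.
F4: fails — Rcd and Rcb but d and b have no common successor.
Valid on: F1.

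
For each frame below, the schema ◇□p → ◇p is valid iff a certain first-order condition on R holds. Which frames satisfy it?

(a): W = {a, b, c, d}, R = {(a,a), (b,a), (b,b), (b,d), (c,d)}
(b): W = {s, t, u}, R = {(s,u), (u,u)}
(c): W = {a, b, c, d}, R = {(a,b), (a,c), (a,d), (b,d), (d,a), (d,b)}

The schema corresponds to a generalized confluence (Geach) condition: ∀x ∀y (xRy → ∃w (yRw ∧ xRw)).
(a): fails — bRd but no w with dRw and bRw.
(b): holds.
(c): fails — aRc but no w with cRw and aRw.
Valid on: (b).

(b)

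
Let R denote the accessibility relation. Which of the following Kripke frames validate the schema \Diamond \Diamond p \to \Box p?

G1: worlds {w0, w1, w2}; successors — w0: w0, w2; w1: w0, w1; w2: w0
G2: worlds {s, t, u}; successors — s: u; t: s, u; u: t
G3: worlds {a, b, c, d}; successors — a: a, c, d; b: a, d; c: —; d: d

none

Frame correspondent (Sahlqvist): \forall x \forall y \forall z ((x R^2 y \wedge xRz) \to \exists w (y = w \wedge z = w)) — i.e. a generalized confluence (Geach) condition.
G1: fails — w0R²w0, w0Rw2 but w0 ≠ w2.
G2: fails — sR²t, sRu but t ≠ u.
G3: fails — aR²a, aRc but a ≠ c.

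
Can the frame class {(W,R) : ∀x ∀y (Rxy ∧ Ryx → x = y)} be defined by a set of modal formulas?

No — not modally definable

Modal frame validity is preserved under surjective bounded morphisms.
The 4-cycle (worlds 0,1,2,3 with 0→1→2→3→0) is antisymmetric. Sending even-indexed worlds to s and odd-indexed worlds to t is a surjective bounded morphism onto the two-world frame with s↔t, which is not antisymmetric.
So the class is not modally definable.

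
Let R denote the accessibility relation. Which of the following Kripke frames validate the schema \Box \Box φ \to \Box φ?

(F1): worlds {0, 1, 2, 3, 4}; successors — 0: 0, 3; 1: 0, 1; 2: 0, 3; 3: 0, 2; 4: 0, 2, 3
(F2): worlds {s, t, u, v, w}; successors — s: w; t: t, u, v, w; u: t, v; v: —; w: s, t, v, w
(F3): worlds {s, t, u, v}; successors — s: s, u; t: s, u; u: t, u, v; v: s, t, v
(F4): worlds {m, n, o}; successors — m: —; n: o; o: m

Frame correspondent (Sahlqvist): \forall x \forall y (Rxy \to \exists z (Rxz \wedge Rzy)) — i.e. density.
(F1): fails — R32 but no z with R3z and Rz2.
(F2): satisfies the condition.
(F3): satisfies the condition.
(F4): fails — Rno but no z with Rnz and Rzo.

(F2), (F3)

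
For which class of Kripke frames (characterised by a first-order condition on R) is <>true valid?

seriality: forall x exists y Rxy

◇⊤ holds at w iff w has a successor, so frame-validity of ◇⊤ is exactly seriality. Equivalently via □r → ◇r:
Suppose □r→◇r is valid. At any x set V(r)=W. Then □r at x, so ◇r at x, so x has a successor.
Conversely, on a frame with seriality the schema holds at every world under every valuation.
So the correspondent is seriality.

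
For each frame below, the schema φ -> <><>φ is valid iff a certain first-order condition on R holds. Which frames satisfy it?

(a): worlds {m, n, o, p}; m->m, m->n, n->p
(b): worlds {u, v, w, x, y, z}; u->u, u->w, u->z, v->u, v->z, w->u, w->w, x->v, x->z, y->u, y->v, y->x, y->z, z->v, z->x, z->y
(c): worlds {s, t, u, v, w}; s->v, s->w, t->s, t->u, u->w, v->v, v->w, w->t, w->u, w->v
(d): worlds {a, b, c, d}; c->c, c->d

The schema corresponds to a generalized confluence (Geach) condition: forall x exists w (x = w & x R^2 w).
(a): fails — at n but no w with n=w and nR²w.
(b): ✓.
(c): fails — at s but no w* with s=w* and sR²w*.
(d): fails — at a but no w with a=w and aR²w.

(b)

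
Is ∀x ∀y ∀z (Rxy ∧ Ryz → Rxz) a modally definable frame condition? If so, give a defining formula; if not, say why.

Yes — defined by □p → □□p

Yes: it is transitivity, defined by the 4 schema □p → □□p.
Suppose □p→□□p is valid. Take Rxy, Ryz and set V(p)={w : Rxw}. Then □p at x, so □□p at x, so □p at y, so p at z, i.e. Rxz.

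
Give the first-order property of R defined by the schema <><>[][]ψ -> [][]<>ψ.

This is a Sahlqvist (Geach-type) schema ◇^2□^2ψ → □^2◇^1ψ.
First-order correspondent: forall x forall y forall z ((x R^2 y & x R^2 z) -> exists w (y R^2 w & zRw)).

forall x forall y forall z ((x R^2 y & x R^2 z) -> exists w (y R^2 w & zRw))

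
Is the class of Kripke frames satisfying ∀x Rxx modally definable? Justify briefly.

This is a Sahlqvist condition; the T axiom □r → r defines it.
Suppose □r→r is valid. At any x set V(r)={w : Rxw}. Then □r holds at x, so r holds at x, i.e. Rxx.

Yes — defined by □r → r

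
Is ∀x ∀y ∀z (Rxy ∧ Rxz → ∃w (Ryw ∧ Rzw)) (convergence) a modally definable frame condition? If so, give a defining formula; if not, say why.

Yes — defined by ◇□p → □◇p

This is a Sahlqvist condition; the .2 axiom ◇□p → □◇p defines it.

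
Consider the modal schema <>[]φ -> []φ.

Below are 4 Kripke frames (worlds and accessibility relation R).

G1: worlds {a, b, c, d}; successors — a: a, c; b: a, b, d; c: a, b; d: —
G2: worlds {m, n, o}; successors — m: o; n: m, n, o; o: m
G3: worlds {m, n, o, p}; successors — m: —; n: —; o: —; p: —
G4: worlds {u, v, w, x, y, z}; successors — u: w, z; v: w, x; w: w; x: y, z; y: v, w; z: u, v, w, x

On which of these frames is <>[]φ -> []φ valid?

G3

The schema corresponds to the Euclidean property: forall x forall y forall z (Rxy & Rxz -> Ryz).
G1: fails — Rac and Rac but not Rcc.
G2: fails — Rmo and Rmo but not Roo.
G3: condition met.
G4: fails — Ruz and Ruz but not Rzz.
Valid on: G3.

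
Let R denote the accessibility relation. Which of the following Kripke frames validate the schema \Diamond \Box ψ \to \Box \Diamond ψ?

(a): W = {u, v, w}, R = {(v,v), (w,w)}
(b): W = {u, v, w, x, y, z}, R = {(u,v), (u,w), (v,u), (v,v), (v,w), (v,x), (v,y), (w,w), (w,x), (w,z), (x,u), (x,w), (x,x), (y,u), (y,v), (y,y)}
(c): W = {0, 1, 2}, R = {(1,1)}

(a), (c)

Frame correspondent (Sahlqvist): \forall x \forall y \forall z (Rxy \wedge Rxz \to \exists w (Ryw \wedge Rzw)) — i.e. convergence.
(a): holds.
(b): fails — Rvw and Rvy but w and y have no common successor.
(c): holds.
Valid on: (a), (c).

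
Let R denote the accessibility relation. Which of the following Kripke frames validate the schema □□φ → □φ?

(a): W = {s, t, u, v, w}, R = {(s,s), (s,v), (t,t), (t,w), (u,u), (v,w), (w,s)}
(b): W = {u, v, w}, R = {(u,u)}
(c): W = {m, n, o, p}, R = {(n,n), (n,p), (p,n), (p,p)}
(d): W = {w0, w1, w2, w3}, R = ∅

The schema corresponds to density: ∀x ∀y (Rxy → ∃z (Rxz ∧ Rzy)).
(a): fails — Rvw but no z with Rvz and Rzw.
(b): holds.
(c): holds.
(d): holds.

(b), (c), (d)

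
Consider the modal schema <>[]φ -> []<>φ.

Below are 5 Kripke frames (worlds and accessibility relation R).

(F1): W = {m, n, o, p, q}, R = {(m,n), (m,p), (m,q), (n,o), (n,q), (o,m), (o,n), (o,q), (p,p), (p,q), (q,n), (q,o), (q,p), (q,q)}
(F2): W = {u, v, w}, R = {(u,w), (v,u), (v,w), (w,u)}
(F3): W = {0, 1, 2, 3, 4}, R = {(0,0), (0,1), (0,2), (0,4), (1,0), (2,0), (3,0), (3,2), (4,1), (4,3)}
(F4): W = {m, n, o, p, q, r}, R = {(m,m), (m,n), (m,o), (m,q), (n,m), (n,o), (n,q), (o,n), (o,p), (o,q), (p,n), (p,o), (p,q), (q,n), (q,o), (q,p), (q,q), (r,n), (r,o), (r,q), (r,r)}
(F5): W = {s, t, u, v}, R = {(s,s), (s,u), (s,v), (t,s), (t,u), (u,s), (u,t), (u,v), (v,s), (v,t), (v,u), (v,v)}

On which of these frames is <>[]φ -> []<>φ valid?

Frame correspondent (Sahlqvist): forall x forall y forall z (Rxy & Rxz -> exists w (Ryw & Rzw)) — i.e. convergence.
(F1): ✓.
(F2): fails — Rvu and Rvw but u and w have no common successor.
(F3): fails — R02 and R04 but 2 and 4 have no common successor.
(F4): ✓.
(F5): ✓.
Valid on: (F1), (F4), (F5).

(F1), (F4), (F5)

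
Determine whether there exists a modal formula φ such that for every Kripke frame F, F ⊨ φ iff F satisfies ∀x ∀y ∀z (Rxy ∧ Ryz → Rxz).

The condition is transitivity. A defining modal formula is □q → □□q.
Suppose □q→□□q is valid. Take Rxy, Ryz and set V(q)={w : Rxw}. Then □q at x, so □□q at x, so □q at y, so q at z, i.e. Rxz.

Definable; □q → □□q defines it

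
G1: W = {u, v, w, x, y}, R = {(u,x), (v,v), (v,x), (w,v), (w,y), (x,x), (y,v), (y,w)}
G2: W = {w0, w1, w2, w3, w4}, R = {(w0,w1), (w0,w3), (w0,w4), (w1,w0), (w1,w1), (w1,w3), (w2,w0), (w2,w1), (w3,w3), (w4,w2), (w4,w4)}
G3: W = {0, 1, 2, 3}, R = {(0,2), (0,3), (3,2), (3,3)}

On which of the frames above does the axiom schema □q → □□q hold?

The schema corresponds to transitivity: ∀x ∀y ∀z (Rxy ∧ Ryz → Rxz).
G1: fails — Ryw and Rwy but not Ryy.
G2: fails — Rw1w0 and Rw0w4 but not Rw1w4.
G3: ✓.

G3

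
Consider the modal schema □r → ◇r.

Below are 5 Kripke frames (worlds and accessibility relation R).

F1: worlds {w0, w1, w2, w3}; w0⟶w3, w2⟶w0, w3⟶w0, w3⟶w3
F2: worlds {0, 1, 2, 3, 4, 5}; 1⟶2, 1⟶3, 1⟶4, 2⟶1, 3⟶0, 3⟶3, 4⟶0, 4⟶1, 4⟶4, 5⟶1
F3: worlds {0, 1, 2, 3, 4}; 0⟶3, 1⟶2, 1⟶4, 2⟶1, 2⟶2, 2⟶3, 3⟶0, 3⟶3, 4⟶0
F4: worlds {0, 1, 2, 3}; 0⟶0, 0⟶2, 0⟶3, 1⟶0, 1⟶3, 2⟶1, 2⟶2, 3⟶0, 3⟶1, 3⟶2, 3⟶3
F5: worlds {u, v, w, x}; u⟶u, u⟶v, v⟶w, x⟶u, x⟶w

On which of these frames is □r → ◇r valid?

F3, F4

The schema corresponds to seriality: ∀x ∃y Rxy.
F1: fails — world w1 has no successor.
F2: fails — world 0 has no successor.
F3: ✓.
F4: ✓.
F5: fails — world w has no successor.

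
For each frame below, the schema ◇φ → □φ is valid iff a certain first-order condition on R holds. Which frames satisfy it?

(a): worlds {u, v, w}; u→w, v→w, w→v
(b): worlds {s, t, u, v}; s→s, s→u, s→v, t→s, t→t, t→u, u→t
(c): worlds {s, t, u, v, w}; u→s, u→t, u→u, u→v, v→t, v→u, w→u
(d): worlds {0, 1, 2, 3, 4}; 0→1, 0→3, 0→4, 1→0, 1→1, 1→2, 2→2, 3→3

The schema corresponds to partial functionality: ∀x ∀y ∀z (Rxy ∧ Rxz → y = z).
(a): ✓.
(b): fails — s sees both s and u.
(c): fails — u sees both s and t.
(d): fails — 0 sees both 1 and 3.

(a)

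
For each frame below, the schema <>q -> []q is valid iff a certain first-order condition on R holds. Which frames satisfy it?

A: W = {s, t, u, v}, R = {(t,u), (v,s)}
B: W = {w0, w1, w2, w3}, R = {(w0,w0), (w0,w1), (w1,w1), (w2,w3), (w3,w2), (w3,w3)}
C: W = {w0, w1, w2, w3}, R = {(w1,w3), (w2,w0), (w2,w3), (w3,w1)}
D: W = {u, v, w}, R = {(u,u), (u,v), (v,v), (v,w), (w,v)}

The schema corresponds to partial functionality: forall x forall y forall z (Rxy & Rxz -> y = z).
A: condition met.
B: fails — w0 sees both w0 and w1.
C: fails — w2 sees both w0 and w3.
D: fails — u sees both u and v.
Valid on: A.

A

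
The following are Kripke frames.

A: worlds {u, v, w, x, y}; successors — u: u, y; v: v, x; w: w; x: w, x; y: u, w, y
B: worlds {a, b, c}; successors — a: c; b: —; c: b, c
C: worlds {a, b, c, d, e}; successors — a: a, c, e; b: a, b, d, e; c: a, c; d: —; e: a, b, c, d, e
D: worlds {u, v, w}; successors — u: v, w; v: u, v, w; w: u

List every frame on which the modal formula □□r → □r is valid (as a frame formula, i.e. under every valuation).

This is the axiom for density; its first-order frame correspondent is ∀x ∀y (Rxy → ∃z (Rxz ∧ Rzy)).
A: ✓.
B: ✓.
C: ✓.
D: fails — Rwu but no z with Rwz and Rzu.

A, B, C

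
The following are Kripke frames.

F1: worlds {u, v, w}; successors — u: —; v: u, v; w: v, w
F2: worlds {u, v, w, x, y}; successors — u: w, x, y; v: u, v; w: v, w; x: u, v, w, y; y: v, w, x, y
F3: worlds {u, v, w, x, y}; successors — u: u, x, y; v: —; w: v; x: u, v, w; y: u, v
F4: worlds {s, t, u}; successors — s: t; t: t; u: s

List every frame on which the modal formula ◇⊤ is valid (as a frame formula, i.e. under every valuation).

This is the axiom for seriality; its first-order frame correspondent is ∀x ∃y Rxy.
F1: fails — world u has no successor.
F2: condition met.
F3: fails — world v has no successor.
F4: condition met.
Valid on: F2, F4.

F2, F4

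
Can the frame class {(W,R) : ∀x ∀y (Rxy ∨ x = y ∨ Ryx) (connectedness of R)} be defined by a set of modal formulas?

No

Any modally definable frame class is closed under disjoint unions.
Take 4 disjoint single-world reflexive frames: each is trivially connected, but their disjoint union has 4 worlds with no edge between distinct components, so it is not connected.
So no modal formula (or set of formulas) defines exactly the connected frames.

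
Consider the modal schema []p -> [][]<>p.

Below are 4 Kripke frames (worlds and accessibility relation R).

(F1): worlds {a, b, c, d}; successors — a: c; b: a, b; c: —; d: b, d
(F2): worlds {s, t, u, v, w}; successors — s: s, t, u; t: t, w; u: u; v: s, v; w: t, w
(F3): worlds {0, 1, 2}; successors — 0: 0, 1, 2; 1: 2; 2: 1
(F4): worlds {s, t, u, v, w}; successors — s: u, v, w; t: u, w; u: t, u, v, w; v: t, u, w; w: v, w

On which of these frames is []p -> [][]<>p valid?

(F3), (F4)

Frame correspondent (Sahlqvist): forall x forall z (x R^2 z -> exists w (xRw & zRw)) — i.e. a generalized confluence (Geach) condition.
(F1): fails — bR²a but no w with bRw and aRw.
(F2): fails — vR²t but no w* with vRw* and tRw*.
(F3): satisfies the condition.
(F4): satisfies the condition.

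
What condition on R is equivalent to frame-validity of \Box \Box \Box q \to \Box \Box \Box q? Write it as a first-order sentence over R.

This is a Sahlqvist (Geach-type) schema ◇^0□^3q → □^3◇^0q.
Minimal-valuation argument: fix x; take any y with xR^0y and any z with xR^3z. Set V(q) to the set of worlds R-reachable from y in exactly 3 steps. Then □^3q holds at y, so the antecedent holds at x; validity forces ◇^0q at z, giving a w with zR^0w and yR^3w.
First-order correspondent: \forall x \forall z (x R^3 z \to \exists w (x R^3 w \wedge z = w)).

\forall x \forall z (x R^3 z \to \exists w (x R^3 w \wedge z = w))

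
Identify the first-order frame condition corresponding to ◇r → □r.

Suppose ◇r→□r is valid. Take Rxy, Rxz and set V(r)={y}. Then ◇r at x, so □r at x, so r at z, i.e. z=y.

Partial functionality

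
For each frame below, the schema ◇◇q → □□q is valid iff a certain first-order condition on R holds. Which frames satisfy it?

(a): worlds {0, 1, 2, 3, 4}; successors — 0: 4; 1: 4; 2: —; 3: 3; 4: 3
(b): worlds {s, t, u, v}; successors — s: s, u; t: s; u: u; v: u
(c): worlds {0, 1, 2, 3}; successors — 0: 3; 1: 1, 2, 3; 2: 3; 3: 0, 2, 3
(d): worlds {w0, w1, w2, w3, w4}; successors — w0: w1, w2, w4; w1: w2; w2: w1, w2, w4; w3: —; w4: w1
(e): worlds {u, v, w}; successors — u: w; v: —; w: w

(a), (e)

The schema corresponds to a generalized confluence (Geach) condition: ∀x ∀y ∀z ((xR²y ∧ xR²z) → ∃w (y = w ∧ z = w)).
(a): holds.
(b): fails — sR²s, sR²u but s ≠ u.
(c): fails — 0R²0, 0R²2 but 0 ≠ 2.
(d): fails — w0R²w1, w0R²w2 but w1 ≠ w2.
(e): holds.
Valid on: (a), (e).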